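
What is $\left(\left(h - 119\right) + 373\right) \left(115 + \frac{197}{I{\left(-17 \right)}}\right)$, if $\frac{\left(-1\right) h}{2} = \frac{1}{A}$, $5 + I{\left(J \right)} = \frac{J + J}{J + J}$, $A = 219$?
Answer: $\frac{3657278}{219} \approx 16700.0$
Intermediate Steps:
$I{\left(J \right)} = -4$ ($I{\left(J \right)} = -5 + \frac{J + J}{J + J} = -5 + \frac{2 J}{2 J} = -5 + 2 J \frac{1}{2 J} = -5 + 1 = -4$)
$h = - \frac{2}{219} \approx -0.0091324$
$\left(\left(h - 119\right) + 373\right) \left(115 + \frac{197}{I{\left(-17 \right)}}\right) = \left(\left(- \frac{2}{219} - 119\right) + 373\right) \left(115 + \frac{197}{-4}\right) = \left(- \frac{26063}{219} + 373\right) \left(115 + 197 \left(- \frac{1}{4}\right)\right) = \frac{55624 \left(115 - \frac{197}{4}\right)}{219} = \frac{55624}{219} \cdot \frac{263}{4} = \frac{3657278}{219}$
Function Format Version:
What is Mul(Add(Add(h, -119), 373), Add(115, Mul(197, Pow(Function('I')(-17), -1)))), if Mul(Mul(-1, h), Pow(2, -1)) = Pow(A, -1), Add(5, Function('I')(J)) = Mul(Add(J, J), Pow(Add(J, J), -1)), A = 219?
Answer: Rational(3657278, 219) ≈ 16700.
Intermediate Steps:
Function('I')(J) = -4 (Function('I')(J) = Add(-5, Mul(Add(J, J), Pow(Add(J, J), -1))) = Add(-5, Mul(Mul(2, J), Pow(Mul(2, J), -1))) = Add(-5, Mul(Mul(2, J), Mul(Rational(1, 2), Pow(J, -1)))) = Add(-5, 1) = -4)
h = Rational(-2, 219) (h = Mul(-2, Pow(219, -1)) = Mul(-2, Rational(1, 219)) = Rational(-2, 219) ≈ -0.0091324)
Mul(Add(Add(h, -119), 373), Add(115, Mul(197, Pow(Function('I')(-17), -1)))) = Mul(Add(Add(Rational(-2, 219), -119), 373), Add(115, Mul(197, Pow(-4, -1)))) = Mul(Add(Rational(-26063, 219), 373), Add(115, Mul(197, Rational(-1, 4)))) = Mul(Rational(55624, 219), Add(115, Rational(-197, 4))) = Mul(Rational(55624, 219), Rational(263, 4)) = Rational(3657278, 219)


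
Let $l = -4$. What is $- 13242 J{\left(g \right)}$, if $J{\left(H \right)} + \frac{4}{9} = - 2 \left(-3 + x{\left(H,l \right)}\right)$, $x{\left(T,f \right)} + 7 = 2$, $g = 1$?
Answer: $- \frac{617960}{3} \approx -2.0599 \cdot 10^{5}$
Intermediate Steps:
$x{\left(T,f \right)} = -5$ ($x{\left(T,f \right)} = -7 + 2 = -5$)
$J{\left(H \right)} = \frac{140}{9}$ ($J{\left(H \right)} = - \frac{4}{9} - 2 \left(-3 - 5\right) = - \frac{4}{9} - -16 = - \frac{4}{9} + 16 = \frac{140}{9}$)
$- 13242 J{\left(g \right)} = \left(-13242\right) \frac{140}{9} = - \frac{617960}{3}$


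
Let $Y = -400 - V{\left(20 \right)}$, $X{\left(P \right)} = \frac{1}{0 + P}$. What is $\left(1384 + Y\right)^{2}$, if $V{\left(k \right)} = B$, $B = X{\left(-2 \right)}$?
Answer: $\frac{3876961}{4} \approx 9.6924 \cdot 10^{5}$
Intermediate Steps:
$X{\left(P \right)} = \frac{1}{P}$
$B = - \frac{1}{2}$ ($B = \frac{1}{-2} = - \frac{1}{2} \approx -0.5$)
$V{\left(k \right)} = - \frac{1}{2}$
$Y = - \frac{799}{2}$ ($Y = -400 - - \frac{1}{2} = -400 + \frac{1}{2} = - \frac{799}{2} \approx -399.5$)
$\left(1384 + Y\right)^{2} = \left(1384 - \frac{799}{2}\right)^{2} = \left(\frac{1969}{2}\right)^{2} = \frac{3876961}{4}$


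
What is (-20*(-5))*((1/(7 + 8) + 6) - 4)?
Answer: 620/3 ≈ 206.67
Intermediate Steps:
(-20*(-5))*((1/(7 + 8) + 6) - 4) = 100*((1/15 + 6) - 4) = 100*(91/15 - 4) = 100*(31/15) = 620/3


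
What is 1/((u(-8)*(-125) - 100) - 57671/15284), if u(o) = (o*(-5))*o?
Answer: 15284/609773929 ≈ 2.5065e-5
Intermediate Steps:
u(o) = -5*o² (u(o) = (-5*o)*o = -5*o²)
1/((u(-8)*(-125) - 100) - 57671/15284) = 1/((-5*(-8)²*(-125) - 100) - 57671/15284) = 1/((-5*64*(-125) - 100) - 57671*1/15284) = 1/((-320*(-125) - 100) - 57671/15284) = 1/((40000 - 100) - 57671/15284) = 1/(39900 - 57671/15284) = 1/(609773929/15284) = 15284/609773929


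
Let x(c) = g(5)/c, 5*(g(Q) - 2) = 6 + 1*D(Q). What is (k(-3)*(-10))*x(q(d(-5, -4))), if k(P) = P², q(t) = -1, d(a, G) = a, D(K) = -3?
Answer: 234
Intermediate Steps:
g(Q) = 13/5 (g(Q) = 2 + (6 + 1*(-3))/5 = 2 + (6 - 3)/5 = 2 + (⅕)*3 = 2 + ⅗ = 13/5)
x(c) = 13/(5*c)
(k(-3)*(-10))*x(q(d(-5, -4))) = ((-3)²*(-10))*((13/5)/(-1)) = (9*(-10))*((13/5)*(-1)) = -90*(-13/5) = 234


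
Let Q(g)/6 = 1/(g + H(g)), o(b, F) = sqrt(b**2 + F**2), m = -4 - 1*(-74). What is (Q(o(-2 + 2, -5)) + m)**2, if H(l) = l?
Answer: 124609/25 ≈ 4984.4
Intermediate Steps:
m = 70 (m = -4 + 74 = 70)
o(b, F) = sqrt(F**2 + b**2)
Q(g) = 3/g (Q(g) = 6/(g + g) = 6/((2*g)) = 6*(1/(2*g)) = 3/g)
(Q(o(-2 + 2, -5)) + m)**2 = (3/(sqrt((-5)**2 + (-2 + 2)**2)) + 70)**2 = (3/(sqrt(25 + 0**2)) + 70)**2 = (3/(sqrt(25 + 0)) + 70)**2 = (3/(sqrt(25)) + 70)**2 = (3/5 + 70)**2 = (353/5)**2 = 124609/25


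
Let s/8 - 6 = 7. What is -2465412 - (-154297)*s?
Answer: 13581476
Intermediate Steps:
s = 104 (s = 48 + 8*7 = 48 + 56 = 104)
-2465412 - (-154297)*s = -2465412 - (-154297)*104 = -2465412 - 1*(-16046888) = -2465412 + 16046888 = 13581476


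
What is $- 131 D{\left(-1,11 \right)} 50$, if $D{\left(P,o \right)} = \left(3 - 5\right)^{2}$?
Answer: $-26200$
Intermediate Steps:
$D{\left(P,o \right)} = 4$ ($D{\left(P,o \right)} = \left(-2\right)^{2} = 4$)
$- 131 D{\left(-1,11 \right)} 50 = \left(-131\right) 4 \cdot 50 = \left(-524\right) 50 = -26200$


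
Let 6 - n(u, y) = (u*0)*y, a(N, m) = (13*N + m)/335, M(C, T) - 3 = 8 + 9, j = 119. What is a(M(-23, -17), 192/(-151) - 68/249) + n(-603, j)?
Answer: 85291654/12595665 ≈ 6.7715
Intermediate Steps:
M(C, T) = 20 (M(C, T) = 3 + (8 + 9) = 3 + 17 = 20)
a(N, m) = m/335 + 13*N/335 (a(N, m) = (m + 13*N)*(1/335) = m/335 + 13*N/335)
n(u, y) = 6 (n(u, y) = 6 - u*0*y = 6 - 0*y = 6 - 1*0 = 6 + 0 = 6)
a(M(-23, -17), 192/(-151) - 68/249) + n(-603, j) = ((192/(-151) - 68/249)/335 + (13/335)*20) + 6 = ((192*(-1/151) - 68*1/249)/335 + 52/67) + 6 = ((-192/151 - 68/249)/335 + 52/67) + 6 = ((1/335)*(-58076/37599) + 52/67) + 6 = (-58076/12595665 + 52/67) + 6 = 9717664/12595665 + 6 = 85291654/12595665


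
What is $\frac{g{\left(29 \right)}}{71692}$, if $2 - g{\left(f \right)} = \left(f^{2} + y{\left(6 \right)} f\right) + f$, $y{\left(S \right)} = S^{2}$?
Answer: $- \frac{478}{17923} \approx -0.02667$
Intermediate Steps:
$g{\left(f \right)} = 2 - f^{2} - 37 f$ ($g{\left(f \right)} = 2 - \left(\left(f^{2} + 6^{2} f\right) + f\right) = 2 - \left(\left(f^{2} + 36 f\right) + f\right) = 2 - \left(f^{2} + 37 f\right) = 2 - f^{2} - 37 f$)
$\frac{g{\left(29 \right)}}{71692} = \frac{2 - 29^{2} - 1073}{71692} = \left(2 - 841 - 1073\right) \frac{1}{71692} = \left(-1912\right) \frac{1}{71692} = - \frac{478}{17923}$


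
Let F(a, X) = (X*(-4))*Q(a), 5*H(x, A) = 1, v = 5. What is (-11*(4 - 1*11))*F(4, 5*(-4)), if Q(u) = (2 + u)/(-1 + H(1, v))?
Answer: -46200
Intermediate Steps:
H(x, A) = 1/5 (H(x, A) = (1/5)*1 = 1/5)
Q(u) = -5/2 - 5*u/4 (Q(u) = (2 + u)/(-1 + 1/5) = (2 + u)/(-4/5) = (2 + u)*(-5/4) = -5/2 - 5*u/4)
F(a, X) = -4*X*(-5/2 - 5*a/4) (F(a, X) = (X*(-4))*(-5/2 - 5*a/4) = (-4*X)*(-5/2 - 5*a/4) = -4*X*(-5/2 - 5*a/4))
(-11*(4 - 1*11))*F(4, 5*(-4)) = (-11*(4 - 1*11))*(5*(5*(-4))*(2 + 4)) = (-11*(4 - 11))*(5*(-20)*6) = -11*(-7)*(-600) = 77*(-600) = -46200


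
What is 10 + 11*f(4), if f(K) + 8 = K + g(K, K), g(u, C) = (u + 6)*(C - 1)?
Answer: 296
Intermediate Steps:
g(u, C) = (-1 + C)*(6 + u) (g(u, C) = (6 + u)*(-1 + C) = (-1 + C)*(6 + u))
f(K) = -14 + K² + 6*K (f(K) = -8 + (K + (-6 - K + 6*K + K*K)) = -8 + (K + (-6 - K + 6*K + K²)) = -8 + (K + (-6 + K² + 5*K)) = -8 + (-6 + K² + 6*K) = -14 + K² + 6*K)
10 + 11*f(4) = 10 + 11*(-14 + 4² + 6*4) = 10 + 11*(-14 + 16 + 24) = 10 + 11*26 = 10 + 286 = 296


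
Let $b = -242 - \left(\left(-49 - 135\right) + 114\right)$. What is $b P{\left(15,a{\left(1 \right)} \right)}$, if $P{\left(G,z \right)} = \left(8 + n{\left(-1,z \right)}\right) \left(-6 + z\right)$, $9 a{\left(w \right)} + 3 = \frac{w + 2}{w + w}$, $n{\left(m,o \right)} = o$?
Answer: $\frac{74777}{9} \approx 8308.6$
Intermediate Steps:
$a{\left(w \right)} = - \frac{1}{3} + \frac{2 + w}{18 w}$ ($a{\left(w \right)} = - \frac{1}{3} + \frac{\left(w + 2\right) \frac{1}{w + w}}{9} = - \frac{1}{3} + \frac{\left(2 + w\right) \frac{1}{2 w}}{9} = - \frac{1}{3} + \frac{\frac{1}{2} \frac{1}{w} \left(2 + w\right)}{9} = - \frac{1}{3} + \frac{2 + w}{18 w}$)
$b = -172$ ($b = -242 - \left(-184 + 114\right) = -242 - -70 = -242 + 70 = -172$)
$P{\left(G,z \right)} = \left(-6 + z\right) \left(8 + z\right)$ ($P{\left(G,z \right)} = \left(8 + z\right) \left(-6 + z\right) = \left(-6 + z\right) \left(8 + z\right)$)
$b P{\left(15,a{\left(1 \right)} \right)} = - 172 \left(-48 + \left(\frac{2 - 5}{18 \cdot 1}\right)^{2} + 2 \frac{2 - 5}{18 \cdot 1}\right) = - 172 \left(-48 + \left(\frac{1}{18} \cdot 1 \left(2 - 5\right)\right)^{2} + 2 \cdot \frac{1}{18} \cdot 1 \left(2 - 5\right)\right) = - 172 \left(-48 + \left(\frac{1}{18} \cdot 1 \left(-3\right)\right)^{2} + 2 \cdot \frac{1}{18} \cdot 1 \left(-3\right)\right) = - 172 \left(-48 + \left(- \frac{1}{6}\right)^{2} + 2 \left(- \frac{1}{6}\right)\right) = - 172 \left(-48 + \frac{1}{36} - \frac{1}{3}\right) = \left(-172\right) \left(- \frac{1739}{36}\right) = \frac{74777}{9}$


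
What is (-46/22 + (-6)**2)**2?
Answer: 139129/121 ≈ 1149.8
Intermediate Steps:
(-46/22 + (-6)**2)**2 = (-46*1/22 + 36)**2 = (-23/11 + 36)**2 = (373/11)**2 = 139129/121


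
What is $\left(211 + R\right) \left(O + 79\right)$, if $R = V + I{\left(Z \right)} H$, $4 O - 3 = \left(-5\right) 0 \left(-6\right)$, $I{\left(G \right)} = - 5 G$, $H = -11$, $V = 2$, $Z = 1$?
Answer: $21373$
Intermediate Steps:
$O = \frac{3}{4}$ ($O = \frac{3}{4} + \frac{\left(-5\right) 0 \left(-6\right)}{4} = \frac{3}{4} + \frac{0 \left(-6\right)}{4} = \frac{3}{4} + \frac{1}{4} \cdot 0 = \frac{3}{4} + 0 = \frac{3}{4} \approx 0.75$)
$R = 57$ ($R = 2 + \left(-5\right) 1 \left(-11\right) = 2 - -55 = 2 + 55 = 57$)
$\left(211 + R\right) \left(O + 79\right) = \left(211 + 57\right) \left(\frac{3}{4} + 79\right) = 268 \cdot \frac{319}{4} = 21373$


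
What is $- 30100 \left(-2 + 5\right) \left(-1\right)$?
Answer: $90300$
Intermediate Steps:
$- 30100 \left(-2 + 5\right) \left(-1\right) = - 30100 \cdot 3 \left(-1\right) = \left(-30100\right) \left(-3\right) = 90300$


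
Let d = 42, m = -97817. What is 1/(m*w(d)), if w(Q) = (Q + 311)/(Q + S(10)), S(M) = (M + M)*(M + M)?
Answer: -442/34529401 ≈ -1.2801e-5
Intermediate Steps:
S(M) = 4*M² (S(M) = (2*M)*(2*M) = 4*M²)
w(Q) = (311 + Q)/(400 + Q) (w(Q) = (Q + 311)/(Q + 4*10²) = (311 + Q)/(Q + 4*100) = (311 + Q)/(Q + 400) = (311 + Q)/(400 + Q))
1/(m*w(d)) = 1/((-97817)*(((311 + 42)/(400 + 42)))) = -1/(97817*(353/442)) = -1/(97817*((1/442)*353)) = -1/(97817*353/442) = -1/97817*442/353 = -442/34529401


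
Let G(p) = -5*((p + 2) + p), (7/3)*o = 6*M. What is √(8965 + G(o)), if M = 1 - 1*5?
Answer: 3*√49315/7 ≈ 95.173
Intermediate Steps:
M = -4 (M = 1 - 5 = -4)
o = -72/7 (o = 3*(6*(-4))/7 = (3/7)*(-24) = -72/7 ≈ -10.286)
G(p) = -10 - 10*p (G(p) = -5*((2 + p) + p) = -5*(2 + 2*p) = -10 - 10*p)
√(8965 + G(o)) = √(8965 + (-10 - 10*(-72/7))) = √(8965 + (-10 + 720/7)) = √(8965 + 650/7) = √(63405/7) = 3*√49315/7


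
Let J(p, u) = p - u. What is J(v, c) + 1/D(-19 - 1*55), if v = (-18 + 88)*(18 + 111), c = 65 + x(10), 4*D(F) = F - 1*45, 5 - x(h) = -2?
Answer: 1065998/119 ≈ 8958.0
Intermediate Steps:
x(h) = 7 (x(h) = 5 - 1*(-2) = 5 + 2 = 7)
D(F) = -45/4 + F/4 (D(F) = (F - 1*45)/4 = (F - 45)/4 = (-45 + F)/4 = -45/4 + F/4)
c = 72 (c = 65 + 7 = 72)
v = 9030 (v = 70*129 = 9030)
J(v, c) + 1/D(-19 - 1*55) = (9030 - 1*72) + 1/(-45/4 + (-19 - 1*55)/4) = (9030 - 72) + 1/(-45/4 + (-19 - 55)/4) = 8958 + 1/(-45/4 + (¼)*(-74)) = 8958 + 1/(-45/4 - 37/2) = 8958 + 1/(-119/4) = 8958 - 4/119 = 1065998/119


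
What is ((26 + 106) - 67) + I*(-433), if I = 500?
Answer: -216435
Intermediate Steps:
((26 + 106) - 67) + I*(-433) = ((26 + 106) - 67) + 500*(-433) = (132 - 67) - 216500 = 65 - 216500 = -216435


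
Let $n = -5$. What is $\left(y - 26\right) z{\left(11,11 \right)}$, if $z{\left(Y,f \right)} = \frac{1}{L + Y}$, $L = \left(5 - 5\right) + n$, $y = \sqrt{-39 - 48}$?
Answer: $- \frac{13}{3} + \frac{i \sqrt{87}}{6} \approx -4.3333 + 1.5546 i$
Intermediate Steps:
$y = i \sqrt{87}$ ($y = \sqrt{-87} = i \sqrt{87} \approx 9.3274 i$)
$L = -5$ ($L = \left(5 - 5\right) - 5 = 0 - 5 = -5$)
$z{\left(Y,f \right)} = \frac{1}{-5 + Y}$
$\left(y - 26\right) z{\left(11,11 \right)} = \frac{i \sqrt{87} - 26}{-5 + 11} = \frac{-26 + i \sqrt{87}}{6} = \left(-26 + i \sqrt{87}\right) \frac{1}{6} = - \frac{13}{3} + \frac{i \sqrt{87}}{6}$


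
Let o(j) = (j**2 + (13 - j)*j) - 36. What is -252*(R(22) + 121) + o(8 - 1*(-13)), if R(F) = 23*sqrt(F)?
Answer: -30255 - 5796*sqrt(22) ≈ -57441.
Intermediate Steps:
o(j) = -36 + j**2 + j*(13 - j) (o(j) = (j**2 + j*(13 - j)) - 36 = -36 + j**2 + j*(13 - j))
-252*(R(22) + 121) + o(8 - 1*(-13)) = -252*(23*sqrt(22) + 121) + (-36 + 13*(8 - 1*(-13))) = -252*(121 + 23*sqrt(22)) + (-36 + 13*(8 + 13)) = (-30492 - 5796*sqrt(22)) + (-36 + 13*21) = (-30492 - 5796*sqrt(22)) + (-36 + 273) = (-30492 - 5796*sqrt(22)) + 237 = -30255 - 5796*sqrt(22)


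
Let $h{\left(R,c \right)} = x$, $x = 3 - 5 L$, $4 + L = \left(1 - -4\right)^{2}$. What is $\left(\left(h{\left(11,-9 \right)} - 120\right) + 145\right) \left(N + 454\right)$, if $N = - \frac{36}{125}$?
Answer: $- \frac{4366978}{125} \approx -34936.0$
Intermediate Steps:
$L = 21$ ($L = -4 + \left(1 - -4\right)^{2} = -4 + \left(1 + 4\right)^{2} = -4 + 5^{2} = -4 + 25 = 21$)
$x = -102$ ($x = 3 - 105 = -102$)
$h{\left(R,c \right)} = -102$
$N = - \frac{36}{125}$ ($N = \left(-36\right) \frac{1}{125} = - \frac{36}{125} \approx -0.288$)
$\left(\left(h{\left(11,-9 \right)} - 120\right) + 145\right) \left(N + 454\right) = \left(\left(-102 - 120\right) + 145\right) \left(- \frac{36}{125} + 454\right) = \left(-222 + 145\right) \frac{56714}{125} = \left(-77\right) \frac{56714}{125} = - \frac{4366978}{125}$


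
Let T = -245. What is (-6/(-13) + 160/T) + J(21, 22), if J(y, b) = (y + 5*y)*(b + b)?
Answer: 3531406/637 ≈ 5543.8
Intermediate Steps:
J(y, b) = 12*b*y (J(y, b) = (6*y)*(2*b) = 12*b*y)
(-6/(-13) + 160/T) + J(21, 22) = (-6/(-13) + 160/(-245)) + 12*22*21 = (-6*(-1/13) + 160*(-1/245)) + 5544 = (6/13 - 32/49) + 5544 = -122/637 + 5544 = 3531406/637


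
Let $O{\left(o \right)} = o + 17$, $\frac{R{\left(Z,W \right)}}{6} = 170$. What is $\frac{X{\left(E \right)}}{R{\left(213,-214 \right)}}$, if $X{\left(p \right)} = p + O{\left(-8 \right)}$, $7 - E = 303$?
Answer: $- \frac{287}{1020} \approx -0.28137$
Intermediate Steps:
$E = -296$ ($E = 7 - 303 = -296$)
$R{\left(Z,W \right)} = 1020$ ($R{\left(Z,W \right)} = 6 \cdot 170 = 1020$)
$O{\left(o \right)} = 17 + o$
$X{\left(p \right)} = 9 + p$ ($X{\left(p \right)} = p + \left(17 - 8\right) = p + 9 = 9 + p$)
$\frac{X{\left(E \right)}}{R{\left(213,-214 \right)}} = \frac{9 - 296}{1020} = \left(-287\right) \frac{1}{1020} = - \frac{287}{1020}$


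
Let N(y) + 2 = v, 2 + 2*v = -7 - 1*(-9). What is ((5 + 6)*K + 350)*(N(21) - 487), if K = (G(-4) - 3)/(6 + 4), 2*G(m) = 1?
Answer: -679221/4 ≈ -1.6981e+5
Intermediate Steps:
G(m) = ½ (G(m) = (½)*1 = ½)
v = 0 (v = -1 + (-7 - 1*(-9))/2 = -1 + (-7 + 9)/2 = -1 + (½)*2 = -1 + 1 = 0)
N(y) = -2 (N(y) = -2 + 0 = -2)
K = -¼ (K = (½ - 3)/(6 + 4) = -5/2/10 = -5/2*⅒ = -¼ ≈ -0.25000)
((5 + 6)*K + 350)*(N(21) - 487) = ((5 + 6)*(-¼) + 350)*(-2 - 487) = (11*(-¼) + 350)*(-489) = (-11/4 + 350)*(-489) = (1389/4)*(-489) = -679221/4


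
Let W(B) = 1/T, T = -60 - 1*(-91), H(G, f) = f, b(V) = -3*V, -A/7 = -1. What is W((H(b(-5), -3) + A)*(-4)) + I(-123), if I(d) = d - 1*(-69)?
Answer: -1673/31 ≈ -53.968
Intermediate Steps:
A = 7 (A = -7*(-1) = 7)
I(d) = 69 + d (I(d) = d + 69 = 69 + d)
T = 31 (T = -60 + 91 = 31)
W(B) = 1/31
W((H(b(-5), -3) + A)*(-4)) + I(-123) = 1/31 + (69 - 123) = 1/31 - 54 = -1673/31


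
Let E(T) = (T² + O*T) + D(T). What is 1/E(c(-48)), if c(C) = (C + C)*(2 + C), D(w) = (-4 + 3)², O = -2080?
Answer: 1/10315777 ≈ 9.6939e-8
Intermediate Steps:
D(w) = 1 (D(w) = (-1)² = 1)
c(C) = 2*C*(2 + C) (c(C) = (2*C)*(2 + C) = 2*C*(2 + C))
E(T) = 1 + T² - 2080*T (E(T) = (T² - 2080*T) + 1 = 1 + T² - 2080*T)
1/E(c(-48)) = 1/(1 + (2*(-48)*(2 - 48))² - 4160*(-48)*(2 - 48)) = 1/(1 + (2*(-48)*(-46))² - 4160*(-48)*(-46)) = 1/(1 + 4416² - 2080*4416) = 1/(1 + 19501056 - 9185280) = 1/10315777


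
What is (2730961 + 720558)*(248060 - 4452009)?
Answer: -14510009848531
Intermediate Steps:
(2730961 + 720558)*(248060 - 4452009) = 3451519*(-4203949) = -14510009848531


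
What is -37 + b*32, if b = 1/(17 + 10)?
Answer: -967/27 ≈ -35.815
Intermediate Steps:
b = 1/27 ≈ 0.037037
-37 + b*32 = -37 + (1/27)*32 = -37 + 32/27 = -967/27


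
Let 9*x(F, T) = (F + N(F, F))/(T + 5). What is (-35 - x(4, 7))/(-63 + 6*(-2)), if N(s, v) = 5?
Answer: 421/900 ≈ 0.46778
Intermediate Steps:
x(F, T) = (5 + F)/(9*(5 + T)) (x(F, T) = ((F + 5)/(T + 5))/9 = ((5 + F)/(5 + T))/9 = (5 + F)/(9*(5 + T)))
(-35 - x(4, 7))/(-63 + 6*(-2)) = (-35 - (5 + 4)/(9*(5 + 7)))/(-63 + 6*(-2)) = (-35 - 9/(9*12))/(-63 - 12) = (-35 - 9/(9*12))/(-75) = (-35 - 1*1/12)*(-1/75) = (-35 - 1/12)*(-1/75) = -421/12*(-1/75) = 421/900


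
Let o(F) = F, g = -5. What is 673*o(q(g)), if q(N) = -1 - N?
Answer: 2692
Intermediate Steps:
673*o(q(g)) = 673*(-1 - 1*(-5)) = 673*(-1 + 5) = 673*4 = 2692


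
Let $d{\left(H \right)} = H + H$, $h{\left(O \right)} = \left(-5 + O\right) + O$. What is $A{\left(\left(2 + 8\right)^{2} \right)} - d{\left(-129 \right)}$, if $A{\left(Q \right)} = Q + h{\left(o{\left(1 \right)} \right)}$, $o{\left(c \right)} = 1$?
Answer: $355$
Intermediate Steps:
$h{\left(O \right)} = -5 + 2 O$
$A{\left(Q \right)} = -3 + Q$ ($A{\left(Q \right)} = Q + \left(-5 + 2 \cdot 1\right) = Q + \left(-5 + 2\right) = Q - 3 = -3 + Q$)
$d{\left(H \right)} = 2 H$
$A{\left(\left(2 + 8\right)^{2} \right)} - d{\left(-129 \right)} = \left(-3 + \left(2 + 8\right)^{2}\right) - 2 \left(-129\right) = \left(-3 + 10^{2}\right) - -258 = \left(-3 + 100\right) + 258 = 97 + 258 = 355$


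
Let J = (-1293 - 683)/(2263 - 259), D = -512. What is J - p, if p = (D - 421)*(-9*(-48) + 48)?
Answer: 224367346/501 ≈ 4.4784e+5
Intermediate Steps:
J = -494/501 (J = -1976/2004 = -1976*1/2004 = -494/501 ≈ -0.98603)
p = -447840 (p = (-512 - 421)*(-9*(-48) + 48) = -933*(432 + 48) = -933*480 = -447840)
J - p = -494/501 - 1*(-447840) = -494/501 + 447840 = 224367346/501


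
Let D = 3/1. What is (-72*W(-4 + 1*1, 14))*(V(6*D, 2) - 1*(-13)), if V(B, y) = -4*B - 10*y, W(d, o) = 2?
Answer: 11376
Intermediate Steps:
D = 3 (D = 3*1 = 3)
V(B, y) = -10*y - 4*B
(-72*W(-4 + 1*1, 14))*(V(6*D, 2) - 1*(-13)) = (-72*2)*((-10*2 - 24*3) - 1*(-13)) = -144*((-20 - 4*18) + 13) = -144*((-20 - 72) + 13) = -144*(-92 + 13) = -144*(-79) = 11376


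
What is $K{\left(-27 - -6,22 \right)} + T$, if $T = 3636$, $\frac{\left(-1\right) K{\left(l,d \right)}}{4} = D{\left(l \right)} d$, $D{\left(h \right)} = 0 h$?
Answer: $3636$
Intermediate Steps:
$D{\left(h \right)} = 0$
$K{\left(l,d \right)} = 0$ ($K{\left(l,d \right)} = - 4 \cdot 0 d = \left(-4\right) 0 = 0$)
$K{\left(-27 - -6,22 \right)} + T = 0 + 3636 = 3636$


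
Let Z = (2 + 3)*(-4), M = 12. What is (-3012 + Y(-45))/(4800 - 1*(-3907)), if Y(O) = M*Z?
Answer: -3252/8707 ≈ -0.37349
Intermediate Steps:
Z = -20 (Z = 5*(-4) = -20)
Y(O) = -240 (Y(O) = 12*(-20) = -240)
(-3012 + Y(-45))/(4800 - 1*(-3907)) = (-3012 - 240)/(4800 - 1*(-3907)) = -3252/(4800 + 3907) = -3252/8707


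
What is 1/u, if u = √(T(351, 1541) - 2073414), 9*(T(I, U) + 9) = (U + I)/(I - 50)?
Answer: -3*I*√914379235/130625605 ≈ -0.00069447*I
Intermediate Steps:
T(I, U) = -9 + (I + U)/(9*(-50 + I)) (T(I, U) = -9 + ((U + I)/(I - 50))/9 = -9 + ((I + U)/(-50 + I))/9 = -9 + (I + U)/(9*(-50 + I)))
u = I*√914379235/21 (u = √((4050 + 1541 - 80*351)/(9*(-50 + 351)) - 2073414) = √((⅑)*(4050 + 1541 - 28080)/301 - 2073414) = √((⅑)*(1/301)*(-22489) - 2073414) = √(-523/63 - 2073414) = √(-130625605/63) = I*√914379235/21 ≈ 1439.9*I)
1/u = 1/(I*√914379235/21) = -3*I*√914379235/130625605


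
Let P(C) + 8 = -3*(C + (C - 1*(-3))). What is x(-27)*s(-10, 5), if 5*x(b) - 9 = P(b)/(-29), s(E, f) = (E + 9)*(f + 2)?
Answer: -28/5 ≈ -5.6000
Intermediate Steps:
P(C) = -17 - 6*C (P(C) = -8 - 3*(C + (C - 1*(-3))) = -8 - 3*(C + (C + 3)) = -8 - 3*(C + (3 + C)) = -8 - 3*(3 + 2*C) = -8 + (-9 - 6*C) = -17 - 6*C)
s(E, f) = (2 + f)*(9 + E) (s(E, f) = (9 + E)*(2 + f) = (2 + f)*(9 + E))
x(b) = 278/145 + 6*b/145 (x(b) = 9/5 + ((-17 - 6*b)/(-29))/5 = 9/5 + ((-17 - 6*b)*(-1/29))/5 = 9/5 + (17/29 + 6*b/29)/5 = 9/5 + (17/145 + 6*b/145) = 278/145 + 6*b/145)
x(-27)*s(-10, 5) = (278/145 + (6/145)*(-27))*(18 + 2*(-10) + 9*5 - 10*5) = (278/145 - 162/145)*(18 - 20 + 45 - 50) = (⅘)*(-7) = -28/5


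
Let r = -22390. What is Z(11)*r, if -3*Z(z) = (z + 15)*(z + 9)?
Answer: 11642800/3 ≈ 3.8809e+6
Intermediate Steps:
Z(z) = -(9 + z)*(15 + z)/3 (Z(z) = -(z + 15)*(z + 9)/3 = -(15 + z)*(9 + z)/3 = -(9 + z)*(15 + z)/3)
Z(11)*r = (-45 - 8*11 - ⅓*11²)*(-22390) = (-45 - 88 - ⅓*121)*(-22390) = (-45 - 88 - 121/3)*(-22390) = -520/3*(-22390) = 11642800/3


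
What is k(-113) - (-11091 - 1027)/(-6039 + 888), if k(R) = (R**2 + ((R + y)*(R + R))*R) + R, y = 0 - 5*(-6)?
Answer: -10853158816/5151 ≈ -2.1070e+6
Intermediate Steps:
y = 30 (y = 0 + 30 = 30)
k(R) = R + R**2 + 2*R**2*(30 + R) (k(R) = (R**2 + ((R + 30)*(R + R))*R) + R = (R**2 + ((30 + R)*(2*R))*R) + R = (R**2 + (2*R*(30 + R))*R) + R = (R**2 + 2*R**2*(30 + R)) + R = R + R**2 + 2*R**2*(30 + R))
k(-113) - (-11091 - 1027)/(-6039 + 888) = -113*(1 + 2*(-113)**2 + 61*(-113)) - (-11091 - 1027)/(-6039 + 888) = -113*(1 + 2*12769 - 6893) - (-12118)/(-5151) = -113*(1 + 25538 - 6893) - (-12118)*(-1)/5151 = -113*18646 - 1*12118/5151 = -2106998 - 12118/5151 = -10853158816/5151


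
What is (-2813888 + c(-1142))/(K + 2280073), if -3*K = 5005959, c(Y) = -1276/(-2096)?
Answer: -1474476993/320384080 ≈ -4.6022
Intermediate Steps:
c(Y) = 319/524 (c(Y) = -1276*(-1/2096) = 319/524)
K = -1668653 (K = -⅓*5005959 = -1668653)
(-2813888 + c(-1142))/(K + 2280073) = (-2813888 + 319/524)/(-1668653 + 2280073) = -1474476993/524/611420 = -1474476993/524*1/611420 = -1474476993/320384080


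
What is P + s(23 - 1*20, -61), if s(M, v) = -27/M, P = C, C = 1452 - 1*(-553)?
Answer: 1996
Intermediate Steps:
C = 2005 (C = 1452 + 553 = 2005)
P = 2005
P + s(23 - 1*20, -61) = 2005 - 27/(23 - 1*20) = 2005 - 27/(23 - 20) = 2005 - 27/3 = 2005 - 27*⅓ = 2005 - 9 = 1996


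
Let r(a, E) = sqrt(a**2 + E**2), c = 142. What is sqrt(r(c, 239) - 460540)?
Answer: sqrt(-460540 + sqrt(77285)) ≈ 678.43*I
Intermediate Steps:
r(a, E) = sqrt(E**2 + a**2)
sqrt(r(c, 239) - 460540) = sqrt(sqrt(239**2 + 142**2) - 460540) = sqrt(sqrt(57121 + 20164) - 460540) = sqrt(sqrt(77285) - 460540) = sqrt(-460540 + sqrt(77285))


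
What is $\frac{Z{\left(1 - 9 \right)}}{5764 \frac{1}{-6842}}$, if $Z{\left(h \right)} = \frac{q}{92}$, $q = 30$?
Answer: $- \frac{4665}{12052} \approx -0.38707$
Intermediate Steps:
$Z{\left(h \right)} = \frac{15}{46}$ ($Z{\left(h \right)} = \frac{30}{92} = 30 \cdot \frac{1}{92} = \frac{15}{46}$)
$\frac{Z{\left(1 - 9 \right)}}{5764 \frac{1}{-6842}} = \frac{15}{46 \frac{5764}{-6842}} = \frac{15}{46 \cdot 5764 \left(- \frac{1}{6842}\right)} = \frac{15}{46 \left(- \frac{262}{311}\right)} = \frac{15}{46} \left(- \frac{311}{262}\right) = - \frac{4665}{12052}$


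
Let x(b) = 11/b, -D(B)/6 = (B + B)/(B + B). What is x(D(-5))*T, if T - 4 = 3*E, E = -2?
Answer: 11/3 ≈ 3.6667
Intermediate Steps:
D(B) = -6 (D(B) = -6*(B + B)/(B + B) = -6*2*B/(2*B) = -6*2*B*1/(2*B) = -6*1 = -6)
T = -2 (T = 4 + 3*(-2) = 4 - 6 = -2)
x(D(-5))*T = (11/(-6))*(-2) = (11*(-1/6))*(-2) = -11/6*(-2) = 11/3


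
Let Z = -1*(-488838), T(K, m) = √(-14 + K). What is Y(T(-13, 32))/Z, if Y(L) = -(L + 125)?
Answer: -125/488838 - I*√3/162946 ≈ -0.00025571 - 1.063e-5*I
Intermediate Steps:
Z = 488838
Y(L) = -125 - L (Y(L) = -(125 + L) = -125 - L)
Y(T(-13, 32))/Z = (-125 - √(-14 - 13))/488838 = (-125 - √(-27))*(1/488838) = (-125 - 3*I*√3)*(1/488838) = -125/488838 - I*√3/162946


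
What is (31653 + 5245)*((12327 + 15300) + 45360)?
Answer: 2693074326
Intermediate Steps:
(31653 + 5245)*((12327 + 15300) + 45360) = 36898*(27627 + 45360) = 36898*72987 = 2693074326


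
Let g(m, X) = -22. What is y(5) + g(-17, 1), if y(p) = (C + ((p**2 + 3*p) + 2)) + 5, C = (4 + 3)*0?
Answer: 25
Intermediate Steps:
C = 0 (C = 7*0 = 0)
y(p) = 7 + p**2 + 3*p (y(p) = (0 + ((p**2 + 3*p) + 2)) + 5 = (0 + (2 + p**2 + 3*p)) + 5 = (2 + p**2 + 3*p) + 5 = 7 + p**2 + 3*p)
y(5) + g(-17, 1) = (7 + 5**2 + 3*5) - 22 = (7 + 25 + 15) - 22 = 47 - 22 = 25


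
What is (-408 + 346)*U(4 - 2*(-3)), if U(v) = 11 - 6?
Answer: -310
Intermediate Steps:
U(v) = 5
(-408 + 346)*U(4 - 2*(-3)) = (-408 + 346)*5 = -62*5 = -310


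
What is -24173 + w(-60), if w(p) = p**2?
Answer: -20573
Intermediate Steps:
-24173 + w(-60) = -24173 + (-60)**2 = -24173 + 3600 = -20573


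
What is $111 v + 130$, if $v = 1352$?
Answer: $150202$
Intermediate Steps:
$111 v + 130 = 111 \cdot 1352 + 130 = 150072 + 130 = 150202$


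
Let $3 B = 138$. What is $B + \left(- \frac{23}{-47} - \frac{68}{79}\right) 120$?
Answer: $\frac{5318}{3713} \approx 1.4323$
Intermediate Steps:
$B = 46$ ($B = \frac{1}{3} \cdot 138 = 46$)
$B + \left(- \frac{23}{-47} - \frac{68}{79}\right) 120 = 46 + \left(- \frac{23}{-47} - \frac{68}{79}\right) 120 = 46 + \left(\left(-23\right) \left(- \frac{1}{47}\right) - \frac{68}{79}\right) 120 = 46 + \left(\frac{23}{47} - \frac{68}{79}\right) 120 = 46 - \frac{165480}{3713} = \frac{5318}{3713}$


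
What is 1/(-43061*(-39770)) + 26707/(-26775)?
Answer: -538078801459/539448830550 ≈ -0.99746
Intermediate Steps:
1/(-43061*(-39770)) + 26707/(-26775) = -1/43061*(-1/39770) + 26707*(-1/26775) = 1/1712535970 - 1571/1575 = -538078801459/539448830550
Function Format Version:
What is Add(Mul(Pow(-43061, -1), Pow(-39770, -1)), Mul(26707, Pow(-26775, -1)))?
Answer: Rational(-538078801459, 539448830550) ≈ -0.99746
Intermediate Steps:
Add(Mul(Pow(-43061, -1), Pow(-39770, -1)), Mul(26707, Pow(-26775, -1))) = Add(Mul(Rational(-1, 43061), Rational(-1, 39770)), Mul(26707, Rational(-1, 26775))) = Add(Rational(1, 1712535970), Rational(-1571, 1575)) = Rational(-538078801459, 539448830550)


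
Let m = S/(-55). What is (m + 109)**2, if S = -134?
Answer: 37564641/3025 ≈ 12418.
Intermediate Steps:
m = 134/55 (m = -134/(-55) = -134*(-1/55) = 134/55 ≈ 2.4364)
(m + 109)**2 = (134/55 + 109)**2 = (6129/55)**2 = 37564641/3025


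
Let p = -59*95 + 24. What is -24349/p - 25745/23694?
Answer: 433242361/132236214 ≈ 3.2763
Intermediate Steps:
p = -5581 (p = -5605 + 24 = -5581)
-24349/p - 25745/23694 = -24349/(-5581) - 25745/23694 = -24349*(-1/5581) - 25745*1/23694 = 24349/5581 - 25745/23694 = 433242361/132236214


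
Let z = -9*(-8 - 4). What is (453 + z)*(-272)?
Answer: -152592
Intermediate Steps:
z = 108 (z = -9*(-12) = 108)
(453 + z)*(-272) = (453 + 108)*(-272) = 561*(-272) = -152592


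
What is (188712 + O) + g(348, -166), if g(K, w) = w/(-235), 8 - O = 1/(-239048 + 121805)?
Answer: 5199652718173/27552105 ≈ 1.8872e+5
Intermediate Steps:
O = 937945/117243 (O = 8 - 1/(-239048 + 121805) = 8 - 1/(-117243) = 8 - 1*(-1/117243) = 8 + 1/117243 = 937945/117243 ≈ 8.0000)
g(K, w) = -w/235 (g(K, w) = w*(-1/235) = -w/235)
(188712 + O) + g(348, -166) = (188712 + 937945/117243) - 1/235*(-166) = 22126098961/117243 + 166/235 = 5199652718173/27552105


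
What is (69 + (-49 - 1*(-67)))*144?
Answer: 12528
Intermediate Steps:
(69 + (-49 - 1*(-67)))*144 = (69 + (-49 + 67))*144 = (69 + 18)*144 = 87*144 = 12528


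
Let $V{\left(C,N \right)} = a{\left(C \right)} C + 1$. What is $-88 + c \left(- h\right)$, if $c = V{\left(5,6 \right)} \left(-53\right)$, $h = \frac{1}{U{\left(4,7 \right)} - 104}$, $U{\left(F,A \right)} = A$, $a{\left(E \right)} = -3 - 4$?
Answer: $- \frac{6734}{97} \approx -69.423$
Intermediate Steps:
$a{\left(E \right)} = -7$ ($a{\left(E \right)} = -3 - 4 = -7$)
$h = - \frac{1}{97}$ ($h = \frac{1}{7 - 104} = \frac{1}{-97} = - \frac{1}{97} \approx -0.010309$)
$V{\left(C,N \right)} = 1 - 7 C$ ($V{\left(C,N \right)} = - 7 C + 1 = 1 - 7 C$)
$c = 1802$ ($c = \left(1 - 35\right) \left(-53\right) = \left(-34\right) \left(-53\right) = 1802$)
$-88 + c \left(- h\right) = -88 + 1802 \left(\left(-1\right) \left(- \frac{1}{97}\right)\right) = -88 + 1802 \cdot \frac{1}{97} = -88 + \frac{1802}{97} = - \frac{6734}{97}$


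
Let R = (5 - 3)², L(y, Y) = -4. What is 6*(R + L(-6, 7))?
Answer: 0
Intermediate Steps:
R = 4 (R = 2² = 4)
6*(R + L(-6, 7)) = 6*(4 - 4) = 6*0 = 0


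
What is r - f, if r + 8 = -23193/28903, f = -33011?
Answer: 953862516/28903 ≈ 33002.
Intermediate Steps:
r = -254417/28903 (r = -8 - 23193/28903 = -254417/28903 ≈ -8.8024)
r - f = -254417/28903 - 1*(-33011) = -254417/28903 + 33011 = 953862516/28903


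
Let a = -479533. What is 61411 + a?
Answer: -418122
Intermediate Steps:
61411 + a = 61411 - 479533 = -418122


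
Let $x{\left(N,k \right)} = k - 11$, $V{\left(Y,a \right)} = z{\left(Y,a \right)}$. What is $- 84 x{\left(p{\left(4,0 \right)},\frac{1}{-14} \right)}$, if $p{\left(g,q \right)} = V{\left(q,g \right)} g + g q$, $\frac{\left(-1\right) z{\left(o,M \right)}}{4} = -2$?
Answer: $930$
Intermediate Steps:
$z{\left(o,M \right)} = 8$ ($z{\left(o,M \right)} = \left(-4\right) \left(-2\right) = 8$)
$V{\left(Y,a \right)} = 8$
$p{\left(g,q \right)} = 8 g + g q$
$x{\left(N,k \right)} = -11 + k$
$- 84 x{\left(p{\left(4,0 \right)},\frac{1}{-14} \right)} = - 84 \left(-11 + \frac{1}{-14}\right) = - 84 \left(-11 - \frac{1}{14}\right) = \left(-84\right) \left(- \frac{155}{14}\right) = 930$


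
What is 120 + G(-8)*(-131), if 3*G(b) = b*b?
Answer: -8024/3 ≈ -2674.7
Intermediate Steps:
G(b) = b²/3 (G(b) = (b*b)/3 = b²/3)
120 + G(-8)*(-131) = 120 + ((⅓)*(-8)²)*(-131) = 120 + ((⅓)*64)*(-131) = 120 + (64/3)*(-131) = 120 - 8384/3 = -8024/3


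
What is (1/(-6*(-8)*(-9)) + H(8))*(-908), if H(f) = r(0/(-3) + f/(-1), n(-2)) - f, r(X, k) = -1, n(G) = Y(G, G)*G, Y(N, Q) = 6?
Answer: 882803/108 ≈ 8174.1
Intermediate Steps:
n(G) = 6*G
H(f) = -1 - f
(1/(-6*(-8)*(-9)) + H(8))*(-908) = (1/(-6*(-8)*(-9)) + (-1 - 1*8))*(-908) = (1/(48*(-9)) + (-1 - 8))*(-908) = (1/(-432) - 9)*(-908) = (-1/432 - 9)*(-908) = -3889/432*(-908) = 882803/108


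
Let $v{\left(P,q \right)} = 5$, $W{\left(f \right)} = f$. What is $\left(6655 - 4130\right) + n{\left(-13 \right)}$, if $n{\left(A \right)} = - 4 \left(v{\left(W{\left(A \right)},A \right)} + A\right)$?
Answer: $2557$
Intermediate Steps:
$n{\left(A \right)} = -20 - 4 A$ ($n{\left(A \right)} = - 4 \left(5 + A\right) = -20 - 4 A$)
$\left(6655 - 4130\right) + n{\left(-13 \right)} = \left(6655 - 4130\right) - -32 = 2525 + \left(-20 + 52\right) = 2525 + 32 = 2557$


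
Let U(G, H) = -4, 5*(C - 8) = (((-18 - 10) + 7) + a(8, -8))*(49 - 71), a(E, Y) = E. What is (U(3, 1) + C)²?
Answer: 93636/25 ≈ 3745.4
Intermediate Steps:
C = 326/5 (C = 8 + ((((-18 - 10) + 7) + 8)*(49 - 71))/5 = 8 + (((-28 + 7) + 8)*(-22))/5 = 8 + ((-21 + 8)*(-22))/5 = 8 + (-13*(-22))/5 = 8 + (⅕)*286 = 8 + 286/5 = 326/5 ≈ 65.200)
(U(3, 1) + C)² = (-4 + 326/5)² = (306/5)² = 93636/25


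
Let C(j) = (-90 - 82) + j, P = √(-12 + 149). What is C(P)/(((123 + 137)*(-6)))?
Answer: 43/390 - √137/1560 ≈ 0.10275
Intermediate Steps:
P = √137 ≈ 11.705
C(j) = -172 + j
C(P)/(((123 + 137)*(-6))) = (-172 + √137)/(((123 + 137)*(-6))) = (-172 + √137)/((260*(-6))) = (-172 + √137)/(-1560) = (-172 + √137)*(-1/1560) = 43/390 - √137/1560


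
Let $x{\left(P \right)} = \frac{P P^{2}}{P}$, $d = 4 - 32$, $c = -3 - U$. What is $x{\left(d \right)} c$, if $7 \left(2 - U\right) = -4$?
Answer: $-4368$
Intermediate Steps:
$U = \frac{18}{7}$ ($U = 2 - - \frac{4}{7} = 2 + \frac{4}{7} = \frac{18}{7} \approx 2.5714$)
$c = - \frac{39}{7}$ ($c = -3 - \frac{18}{7} = - \frac{39}{7} \approx -5.5714$)
$d = -28$ ($d = 4 - 32 = -28$)
$x{\left(P \right)} = P^{2}$ ($x{\left(P \right)} = \frac{P^{3}}{P} = P^{2}$)
$x{\left(d \right)} c = \left(-28\right)^{2} \left(- \frac{39}{7}\right) = 784 \left(- \frac{39}{7}\right) = -4368$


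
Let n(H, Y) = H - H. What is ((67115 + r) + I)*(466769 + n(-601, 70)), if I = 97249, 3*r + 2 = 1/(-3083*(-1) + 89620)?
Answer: 21336441477512399/278109 ≈ 7.6720e+10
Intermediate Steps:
n(H, Y) = 0
r = -185405/278109 (r = -2/3 + 1/(3*(-3083*(-1) + 89620)) = -2/3 + 1/(3*(3083 + 89620)) = -2/3 + (1/3)/92703 = -2/3 + (1/3)*(1/92703) = -2/3 + 1/278109 = -185405/278109 ≈ -0.66666)
((67115 + r) + I)*(466769 + n(-601, 70)) = ((67115 - 185405/278109) + 97249)*(466769 + 0) = (18665100130/278109 + 97249)*466769 = (45710922271/278109)*466769 = 21336441477512399/278109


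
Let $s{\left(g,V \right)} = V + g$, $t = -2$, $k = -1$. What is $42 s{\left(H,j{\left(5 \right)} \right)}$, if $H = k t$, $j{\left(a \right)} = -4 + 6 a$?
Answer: $1176$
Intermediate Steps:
$H = 2$ ($H = \left(-1\right) \left(-2\right) = 2$)
$42 s{\left(H,j{\left(5 \right)} \right)} = 42 \left(\left(-4 + 6 \cdot 5\right) + 2\right) = 42 \left(\left(-4 + 30\right) + 2\right) = 42 \left(26 + 2\right) = 42 \cdot 28 = 1176$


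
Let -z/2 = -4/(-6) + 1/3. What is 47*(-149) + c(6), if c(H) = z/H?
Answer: -21010/3 ≈ -7003.3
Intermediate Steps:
z = -2 (z = -2*(-4/(-6) + 1/3) = -2*(-4*(-1/6) + 1*(1/3)) = -2*(2/3 + 1/3) = -2*1 = -2)
c(H) = -2/H
47*(-149) + c(6) = 47*(-149) - 2/6 = -7003 - 2*1/6 = -7003 - 1/3 = -21010/3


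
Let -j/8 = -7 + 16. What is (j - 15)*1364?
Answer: -118668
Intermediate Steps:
j = -72 (j = -8*(-7 + 16) = -8*9 = -72)
(j - 15)*1364 = (-72 - 15)*1364 = -87*1364 = -118668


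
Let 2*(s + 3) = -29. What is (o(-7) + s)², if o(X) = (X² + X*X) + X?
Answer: 21609/4 ≈ 5402.3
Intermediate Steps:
s = -35/2 (s = -3 + (½)*(-29) = -3 - 29/2 = -35/2 ≈ -17.500)
o(X) = X + 2*X² (o(X) = (X² + X²) + X = 2*X² + X = X + 2*X²)
(o(-7) + s)² = (-7*(1 + 2*(-7)) - 35/2)² = (-7*(1 - 14) - 35/2)² = (-7*(-13) - 35/2)² = (91 - 35/2)² = (147/2)² = 21609/4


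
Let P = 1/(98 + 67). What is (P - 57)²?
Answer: 88435216/27225 ≈ 3248.3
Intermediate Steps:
P = 1/165 ≈ 0.0060606
(P - 57)² = (1/165 - 57)² = (-9404/165)² = 88435216/27225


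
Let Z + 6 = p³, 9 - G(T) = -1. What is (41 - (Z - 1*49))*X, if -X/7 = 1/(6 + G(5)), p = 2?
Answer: -77/2 ≈ -38.500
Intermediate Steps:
G(T) = 10 (G(T) = 9 - 1*(-1) = 9 + 1 = 10)
Z = 2 (Z = -6 + 2³ = -6 + 8 = 2)
X = -7/16 (X = -7/(6 + 10) = -7/16 ≈ -0.43750)
(41 - (Z - 1*49))*X = (41 - (2 - 1*49))*(-7/16) = (41 - (2 - 49))*(-7/16) = (41 - 1*(-47))*(-7/16) = (41 + 47)*(-7/16) = 88*(-7/16) = -77/2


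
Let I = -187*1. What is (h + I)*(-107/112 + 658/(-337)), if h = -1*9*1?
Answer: 768285/1348 ≈ 569.94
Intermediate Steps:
I = -187
h = -9 (h = -9*1 = -9)
(h + I)*(-107/112 + 658/(-337)) = (-9 - 187)*(-107/112 + 658/(-337)) = -196*(-107*1/112 + 658*(-1/337)) = -196*(-107/112 - 658/337) = -196*(-109755/37744) = 768285/1348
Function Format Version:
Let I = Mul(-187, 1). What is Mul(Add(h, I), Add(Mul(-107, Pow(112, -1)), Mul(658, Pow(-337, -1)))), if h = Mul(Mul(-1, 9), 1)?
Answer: Rational(768285, 1348) ≈ 569.94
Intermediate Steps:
I = -187
h = -9 (h = Mul(-9, 1) = -9)
Mul(Add(h, I), Add(Mul(-107, Pow(112, -1)), Mul(658, Pow(-337, -1)))) = Mul(Add(-9, -187), Add(Mul(-107, Pow(112, -1)), Mul(658, Pow(-337, -1)))) = Mul(-196, Add(Mul(-107, Rational(1, 112)), Mul(658, Rational(-1, 337)))) = Mul(-196, Add(Rational(-107, 112), Rational(-658, 337))) = Mul(-196, Rational(-109755, 37744)) = Rational(768285, 1348)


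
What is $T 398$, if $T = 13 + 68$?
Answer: $32238$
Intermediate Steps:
$T = 81$
$T 398 = 81 \cdot 398 = 32238$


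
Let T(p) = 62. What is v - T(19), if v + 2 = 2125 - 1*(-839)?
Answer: 2900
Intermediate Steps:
v = 2962 (v = -2 + (2125 - 1*(-839)) = -2 + (2125 + 839) = -2 + 2964 = 2962)
v - T(19) = 2962 - 1*62 = 2962 - 62 = 2900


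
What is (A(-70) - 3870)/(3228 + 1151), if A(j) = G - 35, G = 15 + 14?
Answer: -3876/4379 ≈ -0.88513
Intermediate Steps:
G = 29
A(j) = -6 (A(j) = 29 - 35 = -6)
(A(-70) - 3870)/(3228 + 1151) = (-6 - 3870)/(3228 + 1151) = -3876/4379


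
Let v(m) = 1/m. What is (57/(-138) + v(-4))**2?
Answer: 3721/8464 ≈ 0.43963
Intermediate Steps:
(57/(-138) + v(-4))**2 = (57/(-138) + 1/(-4))**2 = (57*(-1/138) - 1/4)**2 = (-19/46 - 1/4)**2 = (-61/92)**2 = 3721/8464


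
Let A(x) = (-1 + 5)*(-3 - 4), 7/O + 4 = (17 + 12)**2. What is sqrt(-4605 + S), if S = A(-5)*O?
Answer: I*sqrt(358476033)/279 ≈ 67.862*I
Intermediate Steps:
O = 7/837 (O = 7/(-4 + (17 + 12)**2) = 7/(-4 + 29**2) = 7/(-4 + 841) = 7/837 ≈ 0.0083632)
A(x) = -28 (A(x) = 4*(-7) = -28)
S = -196/837 (S = -28*7/837 = -196/837 ≈ -0.23417)
sqrt(-4605 + S) = sqrt(-4605 - 196/837) = sqrt(-3854581/837) = I*sqrt(358476033)/279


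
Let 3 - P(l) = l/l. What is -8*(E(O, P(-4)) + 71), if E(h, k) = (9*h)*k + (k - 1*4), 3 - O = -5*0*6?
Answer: -984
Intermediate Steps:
P(l) = 2 (P(l) = 3 - l/l = 3 - 1*1 = 3 - 1 = 2)
O = 3 (O = 3 - (-5*0)*6 = 3 - 0*6 = 3 - 1*0 = 3 + 0 = 3)
E(h, k) = -4 + k + 9*h*k (E(h, k) = 9*h*k + (k - 4) = 9*h*k + (-4 + k) = -4 + k + 9*h*k)
-8*(E(O, P(-4)) + 71) = -8*((-4 + 2 + 9*3*2) + 71) = -8*((-4 + 2 + 54) + 71) = -8*(52 + 71) = -8*123 = -984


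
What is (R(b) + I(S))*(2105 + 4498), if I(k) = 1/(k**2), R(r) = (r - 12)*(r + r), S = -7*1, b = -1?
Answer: 8418825/49 ≈ 1.7181e+5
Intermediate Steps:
S = -7
R(r) = 2*r*(-12 + r) (R(r) = (-12 + r)*(2*r) = 2*r*(-12 + r))
I(k) = k**(-2)
(R(b) + I(S))*(2105 + 4498) = (2*(-1)*(-12 - 1) + (-7)**(-2))*(2105 + 4498) = (2*(-1)*(-13) + 1/49)*6603 = (26 + 1/49)*6603 = (1275/49)*6603 = 8418825/49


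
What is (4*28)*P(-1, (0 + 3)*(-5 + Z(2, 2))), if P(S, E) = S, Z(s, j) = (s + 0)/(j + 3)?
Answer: -112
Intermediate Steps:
Z(s, j) = s/(3 + j)
(4*28)*P(-1, (0 + 3)*(-5 + Z(2, 2))) = (4*28)*(-1) = 112*(-1) = -112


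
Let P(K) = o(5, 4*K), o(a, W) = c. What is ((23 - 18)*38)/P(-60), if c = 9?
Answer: 190/9 ≈ 21.111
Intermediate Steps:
o(a, W) = 9
P(K) = 9
((23 - 18)*38)/P(-60) = ((23 - 18)*38)/9 = (5*38)*(1/9) = 190*(1/9) = 190/9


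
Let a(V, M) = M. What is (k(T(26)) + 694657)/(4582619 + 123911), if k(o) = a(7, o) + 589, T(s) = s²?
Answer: 347961/2353265 ≈ 0.14786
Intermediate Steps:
k(o) = 589 + o (k(o) = o + 589 = 589 + o)
(k(T(26)) + 694657)/(4582619 + 123911) = ((589 + 26²) + 694657)/(4582619 + 123911) = ((589 + 676) + 694657)/4706530 = (1265 + 694657)*(1/4706530) = 695922*(1/4706530) = 347961/2353265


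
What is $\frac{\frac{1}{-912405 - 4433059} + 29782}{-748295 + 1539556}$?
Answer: $\frac{159198608847}{4229657190104} \approx 0.037639$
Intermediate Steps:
$\frac{\frac{1}{-912405 - 4433059} + 29782}{-748295 + 1539556} = \frac{\frac{1}{-5345464} + 29782}{791261} = \left(- \frac{1}{5345464} + 29782\right) \frac{1}{791261} = \frac{159198608847}{5345464} \cdot \frac{1}{791261} = \frac{159198608847}{4229657190104}$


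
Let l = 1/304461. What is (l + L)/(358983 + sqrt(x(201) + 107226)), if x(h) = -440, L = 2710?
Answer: 32910337347857/4359498829538987 - 825089311*sqrt(106786)/39235489465850883 ≈ 0.0075422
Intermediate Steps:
l = 1/304461 ≈ 3.2845e-6
(l + L)/(358983 + sqrt(x(201) + 107226)) = (1/304461 + 2710)/(358983 + sqrt(-440 + 107226)) = 825089311/(304461*(358983 + sqrt(106786)))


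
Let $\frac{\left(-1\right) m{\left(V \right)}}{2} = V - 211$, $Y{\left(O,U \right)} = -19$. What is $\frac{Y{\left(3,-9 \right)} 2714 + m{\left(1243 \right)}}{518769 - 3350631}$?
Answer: $\frac{26815}{1415931} \approx 0.018938$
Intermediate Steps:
$m{\left(V \right)} = 422 - 2 V$ ($m{\left(V \right)} = - 2 \left(V - 211\right) = - 2 \left(-211 + V\right) = 422 - 2 V$)
$\frac{Y{\left(3,-9 \right)} 2714 + m{\left(1243 \right)}}{518769 - 3350631} = \frac{\left(-19\right) 2714 + \left(422 - 2486\right)}{518769 - 3350631} = \frac{-51566 + \left(422 - 2486\right)}{-2831862} = \left(-51566 - 2064\right) \left(- \frac{1}{2831862}\right) = \left(-53630\right) \left(- \frac{1}{2831862}\right) = \frac{26815}{1415931}$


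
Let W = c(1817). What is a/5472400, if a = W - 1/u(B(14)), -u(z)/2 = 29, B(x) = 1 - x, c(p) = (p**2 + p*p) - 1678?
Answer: 382875401/317399200 ≈ 1.2063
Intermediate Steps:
c(p) = -1678 + 2*p**2 (c(p) = (p**2 + p**2) - 1678 = 2*p**2 - 1678 = -1678 + 2*p**2)
W = 6601300 (W = -1678 + 2*1817**2 = -1678 + 2*3301489 = -1678 + 6602978 = 6601300)
u(z) = -58 (u(z) = -2*29 = -58)
a = 382875401/58 (a = 6601300 - 1/(-58) = 6601300 - 1*(-1/58) = 6601300 + 1/58 = 382875401/58 ≈ 6.6013e+6)
a/5472400 = (382875401/58)/5472400 = (382875401/58)*(1/5472400) = 382875401/317399200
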